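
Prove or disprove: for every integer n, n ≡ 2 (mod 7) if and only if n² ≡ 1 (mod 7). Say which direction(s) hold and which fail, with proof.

(⟹) This fails: take n = 2. Then 2 ≡ 2 (mod 7), but 2² = 4 ≡ 4 (mod 7), not 1.

(⟸) This fails: take n = 1. Then 1² = 1 ≡ 1 (mod 7), yet 1 ≡ 1 (mod 7), not 2.

Neither direction holds.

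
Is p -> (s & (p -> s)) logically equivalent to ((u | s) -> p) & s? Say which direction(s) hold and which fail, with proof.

(⇒) fails; (⇐) holds.

(⇒) This fails. Under u = F, p = F, s = F, the left side is true but the right side is false.

(⇐) Assume the antecedent. If u is true, the antecedent forces (u = T, p = T, s = T), and p -> (s & (p -> s)) holds there. If u is false, the antecedent forces (u = F, p = T, s = T), and p -> (s & (p -> s)) holds there. Either way p -> (s & (p -> s)) holds.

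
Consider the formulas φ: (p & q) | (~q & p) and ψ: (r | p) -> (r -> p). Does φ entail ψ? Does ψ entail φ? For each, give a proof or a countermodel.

(⟹) Assume the antecedent. If r is true, the antecedent forces (r = T, p = T, q = F) or (r = T, p = T, q = T), and (r | p) -> (r -> p) holds there. If r is false, (r | p) -> (r -> p) reduces to true regardless of the other variables. Either way (r | p) -> (r -> p) holds.

(⟸) This fails. Under r = F, p = F, q = F, the left side is false but the right side is true.

Only the forward implication holds.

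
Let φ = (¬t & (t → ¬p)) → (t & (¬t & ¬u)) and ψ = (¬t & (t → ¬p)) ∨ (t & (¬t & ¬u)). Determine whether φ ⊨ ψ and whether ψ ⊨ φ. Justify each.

[⇒] This fails. Under u = F, t = T, p = F, the left side is true but the right side is false.

[⇐] This fails. Under u = F, t = F, p = F, the left side is false but the right side is true.

Neither implication holds.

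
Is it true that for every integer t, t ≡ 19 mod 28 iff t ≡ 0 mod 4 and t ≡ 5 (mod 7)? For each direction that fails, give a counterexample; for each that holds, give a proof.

Forward direction. This fails: t = 19 gives 19 ≡ 19 (mod 28) but 19 ≡ 3 (mod 4), so the conjunction on the right does not hold.

Converse. This fails: t = 12 satisfies both congruences on the right (12 ≡ 0 mod 4 and 12 ≡ 5 mod 7) yet 12 ≡ 12 (mod 28), not 19.

Both directions fail.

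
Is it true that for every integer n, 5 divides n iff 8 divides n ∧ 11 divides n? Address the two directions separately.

Neither direction holds.

(⇒) This fails: take n = 5. Certainly 5 ∣ 5, but 8 ∤ 5.

(⇐) This fails: take n = 88. Both 8 ∣ 88 and 11 ∣ 88, yet 88 is not a multiple of 5 (since 88 = 17·5 + 3), so 5 ∤ 88.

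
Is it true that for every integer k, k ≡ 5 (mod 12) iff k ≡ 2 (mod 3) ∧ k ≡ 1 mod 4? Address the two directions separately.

[⇒] Suppose k ≡ 5 (mod 12); write k = 12j + 5. Since 3 ∣ 12, reducing mod 3 gives k ≡ 5 ≡ 2 (mod 3); since 4 ∣ 12, reducing mod 4 gives k ≡ 5 ≡ 1 (mod 4).

[⇐] Conversely, if k ≡ 2 (mod 3) and k ≡ 1 (mod 4), then by the Chinese remainder theorem k ≡ 5 (mod 12). This is exactly k ≡ 5 (mod 12).

Both implications hold.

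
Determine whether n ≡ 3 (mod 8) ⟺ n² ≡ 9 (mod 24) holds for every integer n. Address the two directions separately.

[⇒] This fails: take n = 11. Then 11 ≡ 3 (mod 8), but 11² = 121 ≡ 1 (mod 24), not 9.

[⇐] This fails: take n = 9. Then 9² = 81 ≡ 9 (mod 24), yet 9 ≡ 1 (mod 8), not 3.

Both directions fail.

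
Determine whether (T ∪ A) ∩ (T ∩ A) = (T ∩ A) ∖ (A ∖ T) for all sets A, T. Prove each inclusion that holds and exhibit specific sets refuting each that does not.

Both inclusions hold; the sets are equal.

Forward inclusion. Let x ∈ (T ∪ A) ∩ (T ∩ A). Then x ∈ A ∩ T, from which x ∈ (T ∩ A) ∖ (A ∖ T).

Reverse inclusion. Let x ∈ (T ∩ A) ∖ (A ∖ T). Then x ∈ A ∩ T, from which x ∈ (T ∪ A) ∩ (T ∩ A).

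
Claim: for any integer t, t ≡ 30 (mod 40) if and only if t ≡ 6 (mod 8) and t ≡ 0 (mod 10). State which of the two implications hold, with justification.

(→) Suppose t ≡ 30 (mod 40); write t = 40j + 30. Since 8 ∣ 40, reducing mod 8 gives t ≡ 30 ≡ 6 (mod 8); since 10 ∣ 40, reducing mod 10 gives t ≡ 30 ≡ 0 (mod 10).

(←) Conversely, if t ≡ 6 (mod 8) and t ≡ 0 (mod 10), then by the Chinese remainder theorem t ≡ 30 (mod 40). This is exactly t ≡ 30 (mod 40).

Both directions hold.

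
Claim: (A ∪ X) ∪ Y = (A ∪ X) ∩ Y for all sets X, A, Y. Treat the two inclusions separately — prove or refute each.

(⊆) This inclusion fails. Take X = {1}, A = ∅, Y = ∅; then 1 ∈ (A ∪ X) ∪ Y but 1 ∉ (A ∪ X) ∩ Y.

(⊇) Let x ∈ (A ∪ X) ∩ Y. Then either x ∈ X ∩ Y and x ∉ A; or x ∈ A ∩ Y and x ∉ X; or x ∈ X ∩ A ∩ Y. In each case x ∈ (A ∪ X) ∪ Y, so (A ∪ X) ∩ Y ⊆ (A ∪ X) ∪ Y.

Only the reverse inclusion holds.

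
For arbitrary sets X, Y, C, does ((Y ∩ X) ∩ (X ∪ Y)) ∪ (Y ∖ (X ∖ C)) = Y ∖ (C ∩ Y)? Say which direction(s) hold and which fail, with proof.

The sets are not equal: only the reverse inclusion holds.

Forward inclusion. This inclusion fails. Take X = ∅, Y = {1}, C = {1}; then 1 ∈ ((Y ∩ X) ∩ (X ∪ Y)) ∪ (Y ∖ (X ∖ C)) but 1 ∉ Y ∖ (C ∩ Y).

Reverse inclusion. Let x ∈ Y ∖ (C ∩ Y). Then either x ∈ Y and x ∉ X, C; or x ∈ X ∩ Y and x ∉ C. In each case x ∈ ((Y ∩ X) ∩ (X ∪ Y)) ∪ (Y ∖ (X ∖ C)), so Y ∖ (C ∩ Y) ⊆ ((Y ∩ X) ∩ (X ∪ Y)) ∪ (Y ∖ (X ∖ C)).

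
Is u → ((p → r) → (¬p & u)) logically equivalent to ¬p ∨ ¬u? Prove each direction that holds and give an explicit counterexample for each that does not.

Only the converse holds.

(⇒) This fails. Under p = T, r = F, u = T, the left side is true but the right side is false.

(⇐) Assume the antecedent. If p is true, the antecedent forces (p = T, r = F, u = F) or (p = T, r = T, u = F), and u → ((p → r) → (¬p & u)) holds there. If p is false, u → ((p → r) → (¬p & u)) reduces to true regardless of the other variables. Either way u → ((p → r) → (¬p & u)) holds.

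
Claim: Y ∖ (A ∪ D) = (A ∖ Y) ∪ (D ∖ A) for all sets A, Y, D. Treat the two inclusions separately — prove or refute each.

Both inclusions fail.

Forward inclusion. This inclusion fails. Take A = ∅, Y = {1}, D = ∅; then 1 ∈ Y ∖ (A ∪ D) but 1 ∉ (A ∖ Y) ∪ (D ∖ A).

Reverse inclusion. This inclusion fails. Take A = {1}, Y = ∅, D = ∅; then 1 ∈ (A ∖ Y) ∪ (D ∖ A) but 1 ∉ Y ∖ (A ∪ D).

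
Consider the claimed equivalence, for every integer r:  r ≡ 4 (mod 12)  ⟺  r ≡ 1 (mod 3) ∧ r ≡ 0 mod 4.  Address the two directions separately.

Both directions hold; the statement is true.

(⇒) Suppose r ≡ 4 (mod 12); write r = 12j + 4. Since 3 ∣ 12, reducing mod 3 gives r ≡ 4 ≡ 1 (mod 3); since 4 ∣ 12, reducing mod 4 gives r ≡ 4 ≡ 0 (mod 4).

(⇐) Conversely, if r ≡ 1 (mod 3) and r ≡ 0 (mod 4), then by the Chinese remainder theorem r ≡ 4 (mod 12). This is exactly r ≡ 4 (mod 12).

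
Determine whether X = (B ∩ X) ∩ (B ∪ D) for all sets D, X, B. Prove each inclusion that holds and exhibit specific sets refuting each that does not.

(⊇) Let x ∈ (B ∩ X) ∩ (B ∪ D). Then either x ∈ X ∩ B and x ∉ D; or x ∈ D ∩ X ∩ B. In each case x ∈ X, so (B ∩ X) ∩ (B ∪ D) ⊆ X.

(⊆) This inclusion fails. Take D = ∅, X = {1}, B = ∅; then 1 ∈ X but 1 ∉ (B ∩ X) ∩ (B ∪ D).

The sets are not equal: only the reverse inclusion holds.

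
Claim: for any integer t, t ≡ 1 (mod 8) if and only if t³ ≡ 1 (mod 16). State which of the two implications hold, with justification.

Converse. The residues r modulo 16 with r³ ≡ 1 (mod 16) are exactly {1}, and each is ≡ 1 (mod 8).

Forward direction. This fails: take t = 9. Then 9 ≡ 1 (mod 8), but 9³ = 729 ≡ 9 (mod 16), not 1.

Only the reverse direction holds.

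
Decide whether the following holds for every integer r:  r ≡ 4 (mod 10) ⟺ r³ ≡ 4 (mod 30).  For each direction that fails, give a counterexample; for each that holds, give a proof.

The forward direction fails; the converse holds.

Forward direction. This fails: take r = 14. Then 14 ≡ 4 (mod 10), but 14³ = 2744 ≡ 14 (mod 30), not 4.

Converse. The residues r modulo 30 with r³ ≡ 4 (mod 30) are exactly {4}, and each is ≡ 4 (mod 10).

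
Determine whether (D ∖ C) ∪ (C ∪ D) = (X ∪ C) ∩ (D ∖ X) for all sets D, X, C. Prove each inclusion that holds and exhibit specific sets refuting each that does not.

(⟹) This inclusion fails. Take D = {1}, X = ∅, C = ∅; then 1 ∈ (D ∖ C) ∪ (C ∪ D) but 1 ∉ (X ∪ C) ∩ (D ∖ X).

(⟸) Let x ∈ (X ∪ C) ∩ (D ∖ X). Then x ∈ D ∩ C and x ∉ X, from which x ∈ (D ∖ C) ∪ (C ∪ D).

Only the reverse inclusion holds.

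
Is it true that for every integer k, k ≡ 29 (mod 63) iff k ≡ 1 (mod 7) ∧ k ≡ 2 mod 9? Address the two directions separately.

Both directions hold.

(⟹) Suppose k ≡ 29 (mod 63); write k = 63j + 29. Since 7 ∣ 63, reducing mod 7 gives k ≡ 29 ≡ 1 (mod 7); since 9 ∣ 63, reducing mod 9 gives k ≡ 29 ≡ 2 (mod 9).

(⟸) Conversely, if k ≡ 1 (mod 7) and k ≡ 2 (mod 9), then by the Chinese remainder theorem k ≡ 29 (mod 63). This is exactly k ≡ 29 (mod 63).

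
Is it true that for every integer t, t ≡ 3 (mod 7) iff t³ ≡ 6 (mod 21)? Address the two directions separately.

Neither direction holds.

(→) This fails: take t = 10. Then 10 ≡ 3 (mod 7), but 10³ = 1000 ≡ 13 (mod 21), not 6.

(←) This fails: take t = 6. Then 6³ = 216 ≡ 6 (mod 21), yet 6 ≡ 6 (mod 7), not 3.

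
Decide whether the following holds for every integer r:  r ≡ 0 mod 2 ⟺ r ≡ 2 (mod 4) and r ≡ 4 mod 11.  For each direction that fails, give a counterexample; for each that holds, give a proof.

Only the converse holds.

(⟹) This fails: r = 0 gives 0 ≡ 0 (mod 2) but 0 ≡ 0 (mod 4), so the conjunction on the right does not hold.

(⟸) Conversely, if r ≡ 2 (mod 4) and r ≡ 4 (mod 11), then by the Chinese remainder theorem r ≡ 26 (mod 44). Since 26 ≡ 0 (mod 2) and 2 ∣ 44, we get r ≡ 0 (mod 2).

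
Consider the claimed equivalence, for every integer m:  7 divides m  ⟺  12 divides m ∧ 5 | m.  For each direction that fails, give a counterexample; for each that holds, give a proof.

(⇒) This fails: take m = 7. Certainly 7 ∣ 7, but 12 ∤ 7.

(⇐) This fails: take m = 60. Both 12 ∣ 60 and 5 ∣ 60, yet 60 is not a multiple of 7 (since 60 = 8·7 + 4), so 7 ∤ 60.

Neither implication holds.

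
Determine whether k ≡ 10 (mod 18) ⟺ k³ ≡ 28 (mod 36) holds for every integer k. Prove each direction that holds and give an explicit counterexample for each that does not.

(⇒) holds; (⇐) fails.

(→) Suppose k ≡ 10 (mod 18). Working modulo 36, k ∈ {10, 28}; for each such r, r³ ≡ 28 (mod 36).

(←) This fails: take k = 4. Then 4³ = 64 ≡ 28 (mod 36), yet 4 ≡ 4 (mod 18), not 10.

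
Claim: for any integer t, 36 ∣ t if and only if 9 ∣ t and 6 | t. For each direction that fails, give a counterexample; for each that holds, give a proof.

Only the forward direction holds.

Forward direction. If 36 ∣ t, write t = 36q. Since 36 = 4·9, t = 9·(4q), so 9 ∣ t; and since 36 = 6·6, t = 6·(6q), so 6 ∣ t.

Converse. This fails: take t = 18. Both 9 ∣ 18 and 6 ∣ 18, yet 18 is not a multiple of 36 (since 18 = 0·36 + 18), so 36 ∤ 18.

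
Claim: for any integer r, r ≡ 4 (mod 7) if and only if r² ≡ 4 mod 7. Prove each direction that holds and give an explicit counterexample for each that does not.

(⇒) This fails: take r = 4. Then 4 ≡ 4 (mod 7), but 4² = 16 ≡ 2 (mod 7), not 4.

(⇐) This fails: take r = 2. Then 2² = 4 ≡ 4 (mod 7), yet 2 ≡ 2 (mod 7), not 4.

Both directions fail.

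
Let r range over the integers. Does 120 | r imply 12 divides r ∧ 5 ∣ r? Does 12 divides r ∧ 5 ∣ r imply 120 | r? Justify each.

The forward direction holds; the converse fails.

Converse. This fails: take r = 60. Both 12 ∣ 60 and 5 ∣ 60, yet 60 is not a multiple of 120 (since 60 = 0·120 + 60), so 120 ∤ 60.

Forward direction. If 120 ∣ r, write r = 120q. Since 120 = 10·12, r = 12·(10q), so 12 ∣ r; and since 120 = 24·5, r = 5·(24q), so 5 ∣ r.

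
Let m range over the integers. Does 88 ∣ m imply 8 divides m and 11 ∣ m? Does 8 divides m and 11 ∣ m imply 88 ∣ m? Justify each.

Equivalent; both directions hold.

(⇒) If 88 ∣ m, write m = 88q. Since 88 = 11·8, m = 8·(11q), so 8 ∣ m; and since 88 = 8·11, m = 11·(8q), so 11 ∣ m.

(⇐) Suppose 8 ∣ m and 11 ∣ m. Any common multiple of 8 and 11 is a multiple of their lcm; here gcd(8, 11) = 1, so lcm(8, 11) = 8·11 = 88, so 88 ∣ m.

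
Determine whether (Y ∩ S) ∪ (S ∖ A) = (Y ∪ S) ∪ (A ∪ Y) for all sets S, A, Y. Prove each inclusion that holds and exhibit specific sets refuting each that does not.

(⊆) Let x ∈ (Y ∩ S) ∪ (S ∖ A). Then either x ∈ S and x ∉ A, Y; or x ∈ S ∩ Y and x ∉ A; or x ∈ S ∩ A ∩ Y. In each case x ∈ (Y ∪ S) ∪ (A ∪ Y), so (Y ∩ S) ∪ (S ∖ A) ⊆ (Y ∪ S) ∪ (A ∪ Y).

(⊇) This inclusion fails. Take S = ∅, A = {1}, Y = ∅; then 1 ∈ (Y ∪ S) ∪ (A ∪ Y) but 1 ∉ (Y ∩ S) ∪ (S ∖ A).

(⊆) holds; (⊇) fails.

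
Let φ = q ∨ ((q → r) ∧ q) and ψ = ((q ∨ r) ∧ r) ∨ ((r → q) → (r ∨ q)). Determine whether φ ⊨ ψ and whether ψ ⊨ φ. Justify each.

[⇐] This fails. Under q = F, r = T, the left side is false but the right side is true.

[⇒] Assume the antecedent. If q is true, the consequent reduces to true regardless of the other variables. If q is false, the antecedent cannot hold. Either way the consequent holds.

Only the forward direction holds.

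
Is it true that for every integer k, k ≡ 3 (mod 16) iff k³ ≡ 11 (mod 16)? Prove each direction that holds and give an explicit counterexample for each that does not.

Converse. Suppose k³ ≡ 11 (mod 16). The only residue r in {0, …, 15} with r³ ≡ 11 (mod 16) is r = 3, so k ≡ 3 (mod 16).

Forward direction. Suppose k ≡ 3 (mod 16). Write k = 16j + 3. Then (16j + 3)³ = 4096j³ + 2304j² + 432j + 27 = 16(256j³ + 144j² + 27j + 1) + 11, so k³ ≡ 11 (mod 16).

Both directions hold.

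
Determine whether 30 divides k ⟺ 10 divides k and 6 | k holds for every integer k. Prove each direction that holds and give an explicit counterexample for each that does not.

Both directions hold.

(⟹) If 30 ∣ k, write k = 30q. Since 30 = 3·10, k = 10·(3q), so 10 ∣ k; and since 30 = 5·6, k = 6·(5q), so 6 ∣ k.

(⟸) Suppose 10 ∣ k and 6 ∣ k. Any common multiple of 10 and 6 is a multiple of their lcm; here lcm(10, 6) = 10·6/gcd(10, 6) = 60/2 = 30, so 30 ∣ k.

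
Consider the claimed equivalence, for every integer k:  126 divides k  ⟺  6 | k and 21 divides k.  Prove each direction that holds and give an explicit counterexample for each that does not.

(→) If 126 ∣ k, write k = 126q. Since 126 = 21·6, k = 6·(21q), so 6 ∣ k; and since 126 = 6·21, k = 21·(6q), so 21 ∣ k.

(←) This fails: take k = 42. Both 6 ∣ 42 and 21 ∣ 42, yet 42 is not a multiple of 126 (since 42 = 0·126 + 42), so 126 ∤ 42.

(⇒) holds; (⇐) fails.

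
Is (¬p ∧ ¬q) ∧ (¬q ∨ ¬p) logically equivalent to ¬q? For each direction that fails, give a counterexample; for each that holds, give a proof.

(⇒) holds; (⇐) fails.

(⇒) Assume the antecedent. If q is true, the antecedent cannot hold. If q is false, ¬q reduces to true regardless of the other variables. Either way ¬q holds.

(⇐) This fails. Under q = F, p = T, the left side is false but the right side is true.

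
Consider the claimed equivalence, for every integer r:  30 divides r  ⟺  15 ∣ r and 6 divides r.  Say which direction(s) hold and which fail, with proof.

[⇒] If 30 ∣ r, write r = 30q. Since 30 = 2·15, r = 15·(2q), so 15 ∣ r; and since 30 = 5·6, r = 6·(5q), so 6 ∣ r.

[⇐] Suppose 15 ∣ r and 6 ∣ r. Any common multiple of 15 and 6 is a multiple of their lcm; here lcm(15, 6) = 15·6/gcd(15, 6) = 90/3 = 30, so 30 ∣ r.

Equivalent; both directions hold.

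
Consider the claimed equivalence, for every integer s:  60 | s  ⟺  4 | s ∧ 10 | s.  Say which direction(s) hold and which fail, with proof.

Not equivalent: only (⇒) holds.

(→) If 60 ∣ s, write s = 60q. Since 60 = 15·4, s = 4·(15q), so 4 ∣ s; and since 60 = 6·10, s = 10·(6q), so 10 ∣ s.

(←) This fails: take s = 20. Both 4 ∣ 20 and 10 ∣ 20, yet 20 is not a multiple of 60 (since 20 = 0·60 + 20), so 60 ∤ 20.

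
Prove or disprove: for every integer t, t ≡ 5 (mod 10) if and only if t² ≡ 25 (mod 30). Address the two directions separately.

(⇒) fails; (⇐) holds.

[⇒] This fails: take t = 15. Then 15 ≡ 5 (mod 10), but 15² = 225 ≡ 15 (mod 30), not 25.

[⇐] Conversely, the residues r modulo 30 with r² ≡ 25 (mod 30) are exactly {5, 25}, and each is ≡ 5 (mod 10).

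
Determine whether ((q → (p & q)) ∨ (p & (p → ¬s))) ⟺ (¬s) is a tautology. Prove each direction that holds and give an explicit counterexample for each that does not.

(⇒) This fails. Under s = T, p = F, q = F, the left side is true but the right side is false.

(⇐) This fails. Under s = F, p = F, q = T, the left side is false but the right side is true.

(⇒) fails and (⇐) fails.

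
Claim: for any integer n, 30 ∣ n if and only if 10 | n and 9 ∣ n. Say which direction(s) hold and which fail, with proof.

[⇒] This fails: take n = 30. Certainly 30 ∣ 30, but 9 ∤ 30.

[⇐] Suppose 10 ∣ n and 9 ∣ n. Any common multiple of 10 and 9 is a multiple of their lcm; here gcd(10, 9) = 1, so lcm(10, 9) = 10·9 = 90, so 90 ∣ n. Since 30 ∣ 90, it follows that 30 ∣ n.

Not equivalent: only (⇐) holds.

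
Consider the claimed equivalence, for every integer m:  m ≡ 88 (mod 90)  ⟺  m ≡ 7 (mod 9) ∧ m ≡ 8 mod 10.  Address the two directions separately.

Both directions hold; the statement is true.

Forward direction. Suppose m ≡ 88 (mod 90); write m = 90j + 88. Since 9 ∣ 90, reducing mod 9 gives m ≡ 88 ≡ 7 (mod 9); since 10 ∣ 90, reducing mod 10 gives m ≡ 88 ≡ 8 (mod 10).

Converse. If m ≡ 7 (mod 9) and m ≡ 8 (mod 10), then by the Chinese remainder theorem m ≡ 88 (mod 90). This is exactly m ≡ 88 (mod 90).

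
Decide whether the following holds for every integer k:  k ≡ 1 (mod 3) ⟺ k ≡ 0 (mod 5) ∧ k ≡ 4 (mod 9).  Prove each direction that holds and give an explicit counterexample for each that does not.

Only the converse holds.

(⇒) This fails: k = 1 gives 1 ≡ 1 (mod 3) but 1 ≡ 1 (mod 5), so the conjunction on the right does not hold.

(⇐) Conversely, if k ≡ 0 (mod 5) and k ≡ 4 (mod 9), then by the Chinese remainder theorem k ≡ 40 (mod 45). Since 40 ≡ 1 (mod 3) and 3 ∣ 45, we get k ≡ 1 (mod 3).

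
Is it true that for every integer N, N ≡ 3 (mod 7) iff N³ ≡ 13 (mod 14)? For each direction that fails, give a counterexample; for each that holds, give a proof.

Neither implication holds.

(⟹) This fails: take N = 10. Then 10 ≡ 3 (mod 7), but 10³ = 1000 ≡ 6 (mod 14), not 13.

(⟸) This fails: take N = 5. Then 5³ = 125 ≡ 13 (mod 14), yet 5 ≡ 5 (mod 7), not 3.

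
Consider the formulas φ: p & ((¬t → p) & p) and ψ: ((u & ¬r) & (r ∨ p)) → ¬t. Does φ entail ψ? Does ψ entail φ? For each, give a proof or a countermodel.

Both directions fail.

[⇒] This fails. Under u = T, r = F, t = T, p = T, the left side is true but the right side is false.

[⇐] This fails. Under u = F, r = F, t = F, p = F, the left side is false but the right side is true.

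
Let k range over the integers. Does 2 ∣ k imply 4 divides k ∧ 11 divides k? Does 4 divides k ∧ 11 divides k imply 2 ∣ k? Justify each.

Not equivalent: only (⇐) holds.

(⟹) This fails: take k = 2. Certainly 2 ∣ 2, but 4 ∤ 2.

(⟸) Suppose 4 ∣ k and 11 ∣ k. Any common multiple of 4 and 11 is a multiple of their lcm; here gcd(4, 11) = 1, so lcm(4, 11) = 4·11 = 44, so 44 ∣ k. Since 2 ∣ 44, it follows that 2 ∣ k.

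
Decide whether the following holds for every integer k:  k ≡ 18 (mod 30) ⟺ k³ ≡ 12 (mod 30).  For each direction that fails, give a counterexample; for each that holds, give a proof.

[⇒] Suppose k ≡ 18 (mod 30). Write k = 30j + 18. Then (30j + 18)³ = 27000j³ + 48600j² + 29160j + 5832 = 30(900j³ + 1620j² + 972j + 194) + 12, so k³ ≡ 12 (mod 30).

[⇐] Conversely, suppose k³ ≡ 12 (mod 30). The only residue r in {0, …, 29} with r³ ≡ 12 (mod 30) is r = 18, so k ≡ 18 (mod 30).

Both directions hold.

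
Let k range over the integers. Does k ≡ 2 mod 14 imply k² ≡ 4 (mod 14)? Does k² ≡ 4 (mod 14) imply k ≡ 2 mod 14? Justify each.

The forward direction holds; the converse fails.

(←) This fails: take k = 12. Then 12² = 144 ≡ 4 (mod 14), yet 12 ≡ 12 (mod 14), not 2.

(→) Suppose k ≡ 2 mod 14. Write k = 14j + 2. Then (14j + 2)² = 196j² + 56j + 4 = 14(14j² + 4j) + 4, so k² ≡ 4 (mod 14).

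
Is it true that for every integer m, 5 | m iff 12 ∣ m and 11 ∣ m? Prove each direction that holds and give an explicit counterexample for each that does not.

Neither implication holds.

(⇒) This fails: take m = 5. Certainly 5 ∣ 5, but 12 ∤ 5.

(⇐) This fails: take m = 132. Both 12 ∣ 132 and 11 ∣ 132, yet 132 is not a multiple of 5 (since 132 = 26·5 + 2), so 5 ∤ 132.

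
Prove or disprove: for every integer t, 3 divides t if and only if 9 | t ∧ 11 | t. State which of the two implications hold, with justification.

(⇐) Suppose 9 ∣ t and 11 ∣ t. Any common multiple of 9 and 11 is a multiple of their lcm; here gcd(9, 11) = 1, so lcm(9, 11) = 9·11 = 99, so 99 ∣ t. Since 3 ∣ 99, it follows that 3 ∣ t.

(⇒) This fails: take t = 3. Certainly 3 ∣ 3, but 9 ∤ 3.

The forward direction fails; the converse holds.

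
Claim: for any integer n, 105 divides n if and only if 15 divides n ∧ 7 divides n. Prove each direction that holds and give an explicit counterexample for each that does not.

Both implications hold.

[⇒] If 105 ∣ n, write n = 105q. Since 105 = 7·15, n = 15·(7q), so 15 ∣ n; and since 105 = 15·7, n = 7·(15q), so 7 ∣ n.

[⇐] Suppose 15 ∣ n and 7 ∣ n. Any common multiple of 15 and 7 is a multiple of their lcm; here gcd(15, 7) = 1, so lcm(15, 7) = 15·7 = 105, so 105 ∣ n.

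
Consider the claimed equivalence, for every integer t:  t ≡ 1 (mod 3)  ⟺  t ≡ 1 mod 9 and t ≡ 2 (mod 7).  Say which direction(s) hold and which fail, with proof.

(⇐) If t ≡ 1 (mod 9) and t ≡ 2 (mod 7), then by the Chinese remainder theorem t ≡ 37 (mod 63). Since 37 ≡ 1 (mod 3) and 3 ∣ 63, we get t ≡ 1 (mod 3).

(⇒) This fails: t = 1 gives 1 ≡ 1 (mod 3) but 1 ≡ 1 (mod 7), so the conjunction on the right does not hold.

The forward direction fails; the converse holds.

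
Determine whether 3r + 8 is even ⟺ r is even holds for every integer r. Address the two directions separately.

(⇐) Suppose r is even; write r = 2j. Then 3r + 8 = 3·(2j) + 8 = 2·3j + 8, which is even.

(⇒) Suppose 3r + 8 is even. Since 3 is odd, 3r and r have the same parity, so 3r + 8 ≡ r + 8 (mod 2). As 8 is even, 3r + 8 is even exactly when r is even. Thus r is even.

Equivalent; both directions hold.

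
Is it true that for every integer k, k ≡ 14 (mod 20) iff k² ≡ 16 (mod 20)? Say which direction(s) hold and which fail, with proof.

(⟹) Suppose k ≡ 14 (mod 20). Write k = 20j + 14. Then (20j + 14)² = 400j² + 560j + 196 = 20(20j² + 28j + 9) + 16, so k² ≡ 16 (mod 20).

(⟸) This fails: take k = 4. Then 4² = 16 ≡ 16 (mod 20), yet 4 ≡ 4 (mod 20), not 14.

The forward direction holds; the converse fails.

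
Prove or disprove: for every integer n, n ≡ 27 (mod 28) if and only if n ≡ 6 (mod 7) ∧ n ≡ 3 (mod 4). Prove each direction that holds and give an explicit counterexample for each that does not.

(←) If n ≡ 6 (mod 7) and n ≡ 3 (mod 4), then by the Chinese remainder theorem n ≡ 27 (mod 28). This is exactly n ≡ 27 (mod 28).

(→) Suppose n ≡ 27 (mod 28); write n = 28j + 27. Since 7 ∣ 28, reducing mod 7 gives n ≡ 27 ≡ 6 (mod 7); since 4 ∣ 28, reducing mod 4 gives n ≡ 27 ≡ 3 (mod 4).

Both directions hold; the statement is true.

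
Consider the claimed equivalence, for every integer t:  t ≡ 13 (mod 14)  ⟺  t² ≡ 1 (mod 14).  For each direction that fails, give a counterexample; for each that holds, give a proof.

Only the forward direction holds.

(→) Suppose t ≡ 13 (mod 14). Write t = 14j + 13. Then (14j + 13)² = 196j² + 364j + 169 = 14(14j² + 26j + 12) + 1, so t² ≡ 1 (mod 14).

(←) This fails: take t = 1. Then 1² = 1 ≡ 1 (mod 14), yet 1 ≡ 1 (mod 14), not 13.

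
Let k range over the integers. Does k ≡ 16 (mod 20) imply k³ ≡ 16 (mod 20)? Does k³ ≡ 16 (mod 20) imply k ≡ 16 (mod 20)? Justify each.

Only the forward implication holds.

[⇒] Suppose k ≡ 16 (mod 20). Write k = 20j + 16. Then (20j + 16)³ = 8000j³ + 19200j² + 15360j + 4096 = 20(400j³ + 960j² + 768j + 204) + 16, so k³ ≡ 16 (mod 20).

[⇐] This fails: take k = 6. Then 6³ = 216 ≡ 16 (mod 20), yet 6 ≡ 6 (mod 20), not 16.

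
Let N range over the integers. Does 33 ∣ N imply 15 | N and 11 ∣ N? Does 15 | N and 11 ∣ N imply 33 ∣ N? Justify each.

(⇒) fails; (⇐) holds.

(⟹) This fails: take N = 33. Certainly 33 ∣ 33, but 15 ∤ 33.

(⟸) Suppose 15 ∣ N and 11 ∣ N. Any common multiple of 15 and 11 is a multiple of their lcm; here gcd(15, 11) = 1, so lcm(15, 11) = 15·11 = 165, so 165 ∣ N. Since 33 ∣ 165, it follows that 33 ∣ N.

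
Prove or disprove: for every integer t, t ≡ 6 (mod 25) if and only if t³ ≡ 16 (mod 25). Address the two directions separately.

(⟸) Suppose t³ ≡ 16 (mod 25). The only residue r in {0, …, 24} with r³ ≡ 16 (mod 25) is r = 6, so t ≡ 6 (mod 25).

(⟹) Suppose t ≡ 6 (mod 25). Write t = 25j + 6. Then (25j + 6)³ = 15625j³ + 11250j² + 2700j + 216 = 25(625j³ + 450j² + 108j + 8) + 16, so t³ ≡ 16 (mod 25).

Equivalent; both directions hold.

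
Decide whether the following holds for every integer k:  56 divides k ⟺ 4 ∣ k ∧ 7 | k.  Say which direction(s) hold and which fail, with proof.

Not equivalent: only (⇒) holds.

Forward direction. If 56 ∣ k, write k = 56q. Since 56 = 14·4, k = 4·(14q), so 4 ∣ k; and since 56 = 8·7, k = 7·(8q), so 7 ∣ k.

Converse. This fails: take k = 28. Both 4 ∣ 28 and 7 ∣ 28, yet 28 is not a multiple of 56 (since 28 = 0·56 + 28), so 56 ∤ 28.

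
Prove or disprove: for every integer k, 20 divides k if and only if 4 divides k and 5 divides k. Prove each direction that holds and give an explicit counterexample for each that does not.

(⇒) If 20 ∣ k, write k = 20q. Since 20 = 5·4, k = 4·(5q), so 4 ∣ k; and since 20 = 4·5, k = 5·(4q), so 5 ∣ k.

(⇐) Suppose 4 ∣ k and 5 ∣ k. Any common multiple of 4 and 5 is a multiple of their lcm; here gcd(4, 5) = 1, so lcm(4, 5) = 4·5 = 20, so 20 ∣ k.

Both directions hold.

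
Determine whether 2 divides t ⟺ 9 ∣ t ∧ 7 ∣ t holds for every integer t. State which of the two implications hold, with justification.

(⟹) This fails: take t = 2. Certainly 2 ∣ 2, but 9 ∤ 2.

(⟸) This fails: take t = 63. Both 9 ∣ 63 and 7 ∣ 63, yet 63 is not a multiple of 2 (since 63 = 31·2 + 1), so 2 ∤ 63.

(⇒) fails and (⇐) fails.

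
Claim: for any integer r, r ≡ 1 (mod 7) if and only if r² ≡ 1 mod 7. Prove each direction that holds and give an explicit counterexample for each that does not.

Only the forward direction holds.

(⟹) Suppose r ≡ 1 (mod 7). Write r = 7j + 1. Then (7j + 1)² = 49j² + 14j + 1 = 7(7j² + 2j) + 1, so r² ≡ 1 (mod 7).

(⟸) This fails: take r = 6. Then 6² = 36 ≡ 1 (mod 7), yet 6 ≡ 6 (mod 7), not 1.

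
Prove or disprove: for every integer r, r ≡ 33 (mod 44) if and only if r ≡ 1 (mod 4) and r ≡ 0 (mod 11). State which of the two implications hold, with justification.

(⟸) If r ≡ 1 (mod 4) and r ≡ 0 (mod 11), then by the Chinese remainder theorem r ≡ 33 (mod 44). This is exactly r ≡ 33 (mod 44).

(⟹) Suppose r ≡ 33 (mod 44); write r = 44j + 33. Since 4 ∣ 44, reducing mod 4 gives r ≡ 33 ≡ 1 (mod 4); since 11 ∣ 44, reducing mod 11 gives r ≡ 33 ≡ 0 (mod 11).

Both implications hold.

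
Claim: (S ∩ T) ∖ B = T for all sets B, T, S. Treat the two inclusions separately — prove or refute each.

(⊇) This inclusion fails. Take B = ∅, T = {1}, S = ∅; then 1 ∈ T but 1 ∉ (S ∩ T) ∖ B.

(⊆) Let x ∈ (S ∩ T) ∖ B. Then x ∈ T ∩ S and x ∉ B, from which x ∈ T.

The sets are not equal: only the forward inclusion holds.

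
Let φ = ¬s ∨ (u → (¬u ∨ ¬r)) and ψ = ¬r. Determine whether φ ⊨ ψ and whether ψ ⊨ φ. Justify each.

Only the converse holds.

(⟹) This fails. Under u = F, s = F, r = T, the left side is true but the right side is false.

(⟸) Assume the antecedent. If u is true, the antecedent forces (u = T, s = F, r = F) or (u = T, s = T, r = F), and ¬s ∨ (u → (¬u ∨ ¬r)) holds there. If u is false, ¬s ∨ (u → (¬u ∨ ¬r)) reduces to true regardless of the other variables. Either way ¬s ∨ (u → (¬u ∨ ¬r)) holds.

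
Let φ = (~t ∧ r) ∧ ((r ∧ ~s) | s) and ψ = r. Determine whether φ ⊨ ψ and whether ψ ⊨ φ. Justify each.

Only the forward implication holds.

(⟹) Assume the antecedent. If t is true, the antecedent cannot hold. If t is false, the antecedent forces (t = F, s = F, r = T) or (t = F, s = T, r = T), and r holds there. Either way r holds.

(⟸) This fails. Under t = T, s = F, r = T, the left side is false but the right side is true.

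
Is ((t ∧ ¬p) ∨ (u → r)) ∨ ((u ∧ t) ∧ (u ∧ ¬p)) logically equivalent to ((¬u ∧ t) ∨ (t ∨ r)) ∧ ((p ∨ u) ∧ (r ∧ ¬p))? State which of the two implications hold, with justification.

Forward direction. This fails. Under r = F, p = F, u = F, t = F, the left side is true but the right side is false.

Converse. Assume the antecedent. If r is true, the consequent reduces to true regardless of the other variables. If r is false, the antecedent cannot hold. Either way the consequent holds.

Only the converse holds.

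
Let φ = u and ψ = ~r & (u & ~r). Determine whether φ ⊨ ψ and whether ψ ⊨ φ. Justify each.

(⇐) Assume the antecedent. If u is true, u reduces to true regardless of the other variables. If u is false, the antecedent cannot hold. Either way u holds.

(⇒) This fails. Under u = T, r = T, the left side is true but the right side is false.

(⇒) fails; (⇐) holds.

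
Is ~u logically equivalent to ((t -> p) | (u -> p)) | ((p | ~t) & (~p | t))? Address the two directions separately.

(⟹) Assume the antecedent. If u is true, the antecedent cannot hold. If u is false, the consequent reduces to true regardless of the other variables. Either way the consequent holds.

(⟸) This fails. Under u = T, p = F, t = F, the left side is false but the right side is true.

Only the forward direction holds.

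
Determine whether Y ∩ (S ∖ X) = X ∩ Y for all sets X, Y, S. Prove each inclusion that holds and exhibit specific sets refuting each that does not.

(⊆) fails and (⊇) fails.

(⟹) This inclusion fails. Take X = ∅, Y = {1}, S = {1}; then 1 ∈ Y ∩ (S ∖ X) but 1 ∉ X ∩ Y.

(⟸) This inclusion fails. Take X = {1}, Y = {1}, S = ∅; then 1 ∈ X ∩ Y but 1 ∉ Y ∩ (S ∖ X).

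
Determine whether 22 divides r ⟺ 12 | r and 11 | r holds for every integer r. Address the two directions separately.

(→) This fails: take r = 22. Certainly 22 ∣ 22, but 12 ∤ 22.

(←) Suppose 12 ∣ r and 11 ∣ r. Any common multiple of 12 and 11 is a multiple of their lcm; here gcd(12, 11) = 1, so lcm(12, 11) = 12·11 = 132, so 132 ∣ r. Since 22 ∣ 132, it follows that 22 ∣ r.

The forward direction fails; the converse holds.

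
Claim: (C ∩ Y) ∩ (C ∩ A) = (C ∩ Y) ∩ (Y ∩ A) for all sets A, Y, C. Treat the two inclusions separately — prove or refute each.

Both inclusions hold; the sets are equal.

(⊆) Let x ∈ (C ∩ Y) ∩ (C ∩ A). Then x ∈ A ∩ Y ∩ C, from which x ∈ (C ∩ Y) ∩ (Y ∩ A).

(⊇) Let x ∈ (C ∩ Y) ∩ (Y ∩ A). Then x ∈ A ∩ Y ∩ C, from which x ∈ (C ∩ Y) ∩ (C ∩ A).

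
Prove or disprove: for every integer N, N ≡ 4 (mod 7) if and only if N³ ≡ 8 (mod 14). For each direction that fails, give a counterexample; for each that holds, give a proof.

(⇒) fails and (⇐) fails.

Forward direction. This fails: take N = 11. Then 11 ≡ 4 (mod 7), but 11³ = 1331 ≡ 1 (mod 14), not 8.

Converse. This fails: take N = 2. Then 2³ = 8 ≡ 8 (mod 14), yet 2 ≡ 2 (mod 7), not 4.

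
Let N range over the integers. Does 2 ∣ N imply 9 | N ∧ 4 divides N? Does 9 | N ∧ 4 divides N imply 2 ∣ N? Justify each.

(⇒) fails; (⇐) holds.

(←) Suppose 9 ∣ N and 4 ∣ N. Any common multiple of 9 and 4 is a multiple of their lcm; here gcd(9, 4) = 1, so lcm(9, 4) = 9·4 = 36, so 36 ∣ N. Since 2 ∣ 36, it follows that 2 ∣ N.

(→) This fails: take N = 2. Certainly 2 ∣ 2, but 9 ∤ 2.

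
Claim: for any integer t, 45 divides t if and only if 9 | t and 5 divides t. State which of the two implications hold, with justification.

Equivalent; both directions hold.

(⟹) If 45 ∣ t, write t = 45q. Since 45 = 5·9, t = 9·(5q), so 9 ∣ t; and since 45 = 9·5, t = 5·(9q), so 5 ∣ t.

(⟸) Suppose 9 ∣ t and 5 ∣ t. Any common multiple of 9 and 5 is a multiple of their lcm; here gcd(9, 5) = 1, so lcm(9, 5) = 9·5 = 45, so 45 ∣ t.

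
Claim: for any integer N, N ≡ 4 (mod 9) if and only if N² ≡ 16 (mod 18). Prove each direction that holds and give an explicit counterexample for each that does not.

Neither implication holds.

[⇒] This fails: take N = 13. Then 13 ≡ 4 (mod 9), but 13² = 169 ≡ 7 (mod 18), not 16.

[⇐] This fails: take N = 14. Then 14² = 196 ≡ 16 (mod 18), yet 14 ≡ 5 (mod 9), not 4.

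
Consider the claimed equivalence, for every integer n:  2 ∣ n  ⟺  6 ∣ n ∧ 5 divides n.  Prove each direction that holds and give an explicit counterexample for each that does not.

(→) This fails: take n = 2. Certainly 2 ∣ 2, but 6 ∤ 2.

(←) Suppose 6 ∣ n and 5 ∣ n. Any common multiple of 6 and 5 is a multiple of their lcm; here gcd(6, 5) = 1, so lcm(6, 5) = 6·5 = 30, so 30 ∣ n. Since 2 ∣ 30, it follows that 2 ∣ n.

Only the reverse direction holds.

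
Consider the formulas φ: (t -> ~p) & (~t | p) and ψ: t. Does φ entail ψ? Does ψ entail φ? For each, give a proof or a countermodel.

(⟹) This fails. Under p = F, t = F, the left side is true but the right side is false.

(⟸) This fails. Under p = F, t = T, the left side is false but the right side is true.

Both directions fail.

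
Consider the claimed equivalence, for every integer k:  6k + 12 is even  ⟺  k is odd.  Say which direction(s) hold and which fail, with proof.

Not equivalent: only (⇐) holds.

(⟸) Suppose k is odd. Since 6 is even, 6k is even for every k, so 6k + 12 has the same parity as 12, which is even. Hence 6k + 12 is even.

(⟹) This fails: take k = 4. Then 6k + 12 = 36, which is even, yet k = 4 is even, not odd.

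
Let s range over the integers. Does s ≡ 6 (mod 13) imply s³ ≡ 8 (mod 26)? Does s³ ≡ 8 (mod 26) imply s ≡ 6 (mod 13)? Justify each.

Both directions fail.

(⟹) This fails: take s = 19. Then 19 ≡ 6 (mod 13), but 19³ = 6859 ≡ 21 (mod 26), not 8.

(⟸) This fails: take s = 2. Then 2³ = 8 ≡ 8 (mod 26), yet 2 ≡ 2 (mod 13), not 6.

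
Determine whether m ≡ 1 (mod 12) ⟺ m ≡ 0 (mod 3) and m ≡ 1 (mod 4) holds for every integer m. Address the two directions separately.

Forward direction. This fails: m = 1 gives 1 ≡ 1 (mod 12) but 1 ≡ 1 (mod 3), so the conjunction on the right does not hold.

Converse. This fails: m = 9 satisfies both congruences on the right (9 ≡ 0 mod 3 and 9 ≡ 1 mod 4) yet 9 ≡ 9 (mod 12), not 1.

(⇒) fails and (⇐) fails.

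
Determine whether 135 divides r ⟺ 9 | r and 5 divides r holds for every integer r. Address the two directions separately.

Only the forward implication holds.

(⟹) If 135 ∣ r, write r = 135q. Since 135 = 15·9, r = 9·(15q), so 9 ∣ r; and since 135 = 27·5, r = 5·(27q), so 5 ∣ r.

(⟸) This fails: take r = 45. Both 9 ∣ 45 and 5 ∣ 45, yet 45 is not a multiple of 135 (since 45 = 0·135 + 45), so 135 ∤ 45.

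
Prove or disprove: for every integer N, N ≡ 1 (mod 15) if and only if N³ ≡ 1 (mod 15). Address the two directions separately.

Equivalent; both directions hold.

Forward direction. Suppose N ≡ 1 (mod 15). Write N = 15j + 1. Then (15j + 1)³ = 3375j³ + 675j² + 45j + 1 = 15(225j³ + 45j² + 3j) + 1, so N³ ≡ 1 (mod 15).

Converse. Suppose N³ ≡ 1 (mod 15). The only residue r in {0, …, 14} with r³ ≡ 1 (mod 15) is r = 1, so N ≡ 1 (mod 15).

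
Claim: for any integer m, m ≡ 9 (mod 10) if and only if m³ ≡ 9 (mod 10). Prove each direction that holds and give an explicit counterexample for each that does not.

Both implications hold.

(⟹) Suppose m ≡ 9 (mod 10). Write m = 10j + 9. Then (10j + 9)³ = 1000j³ + 2700j² + 2430j + 729 = 10(100j³ + 270j² + 243j + 72) + 9, so m³ ≡ 9 (mod 10).

(⟸) Conversely, suppose m³ ≡ 9 (mod 10). The only residue r in {0, …, 9} with r³ ≡ 9 (mod 10) is r = 9, so m ≡ 9 (mod 10).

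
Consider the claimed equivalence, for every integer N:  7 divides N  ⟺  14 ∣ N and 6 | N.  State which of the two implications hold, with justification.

[⇒] This fails: take N = 7. Certainly 7 ∣ 7, but 14 ∤ 7.

[⇐] Suppose 14 ∣ N and 6 ∣ N. Any common multiple of 14 and 6 is a multiple of their lcm; here lcm(14, 6) = 14·6/gcd(14, 6) = 84/2 = 42, so 42 ∣ N. Since 7 ∣ 42, it follows that 7 ∣ N.

Only the reverse direction holds.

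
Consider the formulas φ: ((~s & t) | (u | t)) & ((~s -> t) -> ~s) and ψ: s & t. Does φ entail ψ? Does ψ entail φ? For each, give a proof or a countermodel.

(⇒) This fails. Under s = F, t = T, u = F, the left side is true but the right side is false.

(⇐) This fails. Under s = T, t = T, u = F, the left side is false but the right side is true.

Neither implication holds.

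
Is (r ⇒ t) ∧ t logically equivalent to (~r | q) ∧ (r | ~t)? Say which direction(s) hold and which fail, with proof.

Forward direction. This fails. Under q = F, t = T, r = F, the left side is true but the right side is false.

Converse. This fails. Under q = F, t = F, r = F, the left side is false but the right side is true.

Neither direction holds.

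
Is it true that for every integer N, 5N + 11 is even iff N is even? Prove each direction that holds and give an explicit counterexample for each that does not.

Forward direction. This fails: N = 7 gives 5N + 11 = 46, which is even, but 7 is odd, not even.

Converse. This also fails: N = 0 is even, but 5N + 11 = 11 is odd, not even.

Neither implication holds.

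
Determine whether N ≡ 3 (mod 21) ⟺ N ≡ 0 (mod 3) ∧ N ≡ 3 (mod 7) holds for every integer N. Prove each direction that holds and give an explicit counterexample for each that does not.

(⇒) Suppose N ≡ 3 (mod 21); write N = 21j + 3. Since 3 ∣ 21, reducing mod 3 gives N ≡ 3 ≡ 0 (mod 3); since 7 ∣ 21, reducing mod 7 gives N ≡ 3 (mod 7).

(⇐) Conversely, if N ≡ 0 (mod 3) and N ≡ 3 (mod 7), then by the Chinese remainder theorem N ≡ 3 (mod 21). This is exactly N ≡ 3 (mod 21).

Both implications hold.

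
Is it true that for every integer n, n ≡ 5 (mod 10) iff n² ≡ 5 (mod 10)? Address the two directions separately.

(⇐) For the converse, argue contrapositively. If n ≢ 5 (mod 10), then n is congruent to one of 0, 1, 2, 3, 4, 6, 7, 8, 9 modulo 10, and these give n² ≡ 0, 1, 4, 9, 6, 6, 9, 4, 1 respectively — never 5.

(⇒) Suppose n ≡ 5 (mod 10). Write n = 10j + 5. Then (10j + 5)² = 100j² + 100j + 25 = 10(10j² + 10j + 2) + 5, so n² ≡ 5 (mod 10).

The biconditional holds.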